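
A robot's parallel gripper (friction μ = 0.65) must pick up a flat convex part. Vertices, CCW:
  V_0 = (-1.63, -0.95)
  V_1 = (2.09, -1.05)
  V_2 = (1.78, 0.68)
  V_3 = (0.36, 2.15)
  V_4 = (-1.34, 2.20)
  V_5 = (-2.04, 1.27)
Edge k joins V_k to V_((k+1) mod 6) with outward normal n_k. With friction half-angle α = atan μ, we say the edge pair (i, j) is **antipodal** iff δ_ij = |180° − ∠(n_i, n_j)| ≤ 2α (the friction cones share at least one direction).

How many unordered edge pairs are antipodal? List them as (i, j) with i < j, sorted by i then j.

count = 6; pairs: (0,2), (0,3), (0,4), (1,4), (1,5), (2,5)

α = atan 0.65 = 33.02°;  2α = 66.05°
n_0 = (-0.0269, -0.9996)
n_1 = (+0.9843, +0.1764)
n_2 = (+0.7192, +0.6948)
n_3 = (+0.0294, +0.9996)
n_4 = (-0.7990, +0.6014)
n_5 = (-0.9834, -0.1816)
  (0,1): δ = 78.30°  ·
  (0,2): δ = 44.45°  ✓
  (0,3): δ = 0.14°  ✓
  (0,4): δ = 54.57°  ✓
  (0,5): δ = 102.00°  ·
  (1,2): δ = 146.15°  ·
  (1,3): δ = 101.84°  ·
  (1,4): δ = 47.13°  ✓
  (1,5): δ = 0.30°  ✓
  (2,3): δ = 135.69°  ·
  (2,4): δ = 80.98°  ·
  (2,5): δ = 33.55°  ✓
  (3,4): δ = 125.28°  ·
  (3,5): δ = 77.85°  ·
  (4,5): δ = 132.57°  ·
antipodal pairs: 6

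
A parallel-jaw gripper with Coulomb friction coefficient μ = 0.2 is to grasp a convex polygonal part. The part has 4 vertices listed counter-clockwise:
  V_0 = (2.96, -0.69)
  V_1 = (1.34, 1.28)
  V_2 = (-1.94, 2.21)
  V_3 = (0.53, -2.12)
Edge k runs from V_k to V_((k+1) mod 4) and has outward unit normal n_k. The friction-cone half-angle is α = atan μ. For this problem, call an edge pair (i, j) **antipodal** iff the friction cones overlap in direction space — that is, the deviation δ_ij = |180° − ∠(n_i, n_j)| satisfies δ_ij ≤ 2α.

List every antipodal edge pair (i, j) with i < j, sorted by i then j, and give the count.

count = 1; pairs: (0,2)

α = atan 0.2 = 11.31°;  2α = 22.62°
n_0 = (+0.7724, +0.6352)
n_1 = (+0.2728, +0.9621)
n_2 = (-0.8686, -0.4955)
n_3 = (+0.5072, -0.8618)
  (0,1): δ = 145.26°  ·
  (0,2): δ = 9.73°  ✓
  (0,3): δ = 81.04°  ·
  (1,2): δ = 44.47°  ·
  (1,3): δ = 46.31°  ·
  (2,3): δ = 89.23°  ·
antipodal pairs: 1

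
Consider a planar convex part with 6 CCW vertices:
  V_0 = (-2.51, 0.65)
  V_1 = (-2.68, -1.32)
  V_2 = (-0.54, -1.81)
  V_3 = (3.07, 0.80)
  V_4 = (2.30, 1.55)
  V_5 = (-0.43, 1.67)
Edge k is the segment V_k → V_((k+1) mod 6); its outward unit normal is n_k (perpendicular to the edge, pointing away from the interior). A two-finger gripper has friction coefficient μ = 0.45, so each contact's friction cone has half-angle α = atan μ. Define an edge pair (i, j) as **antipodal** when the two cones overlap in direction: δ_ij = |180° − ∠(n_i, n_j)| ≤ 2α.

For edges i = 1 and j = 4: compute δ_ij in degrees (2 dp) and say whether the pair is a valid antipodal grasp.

α = atan 0.45 = 24.23°;  2α = 48.46°
edge 1: e_1 = (+2.14, -0.49);  n_1 = (-0.2232, -0.9748)
edge 4: e_4 = (-2.73, +0.12);  n_4 = (+0.0439, +0.9990)
∠(n_1, n_4) = 169.62°
δ = |180° − 169.62°| = 10.38°
10.38° ≤ 2α = 48.46°  →  valid

δ = 10.38°, valid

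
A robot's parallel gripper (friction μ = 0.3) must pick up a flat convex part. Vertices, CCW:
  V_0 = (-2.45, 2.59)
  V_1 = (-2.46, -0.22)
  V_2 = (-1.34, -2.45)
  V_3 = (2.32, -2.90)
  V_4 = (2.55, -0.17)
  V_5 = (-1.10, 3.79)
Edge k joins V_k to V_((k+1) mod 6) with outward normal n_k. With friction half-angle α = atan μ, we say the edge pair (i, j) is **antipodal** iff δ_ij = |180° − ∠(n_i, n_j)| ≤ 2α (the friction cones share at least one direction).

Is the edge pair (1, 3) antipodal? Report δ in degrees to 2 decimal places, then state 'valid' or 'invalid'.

δ = 31.48°, valid

α = atan 0.3 = 16.70°;  2α = 33.40°
edge 1: e_1 = (+1.12, -2.23);  n_1 = (-0.8936, -0.4488)
edge 3: e_3 = (+0.23, +2.73);  n_3 = (+0.9965, -0.0840)
∠(n_1, n_3) = 148.52°
δ = |180° − 148.52°| = 31.48°
31.48° ≤ 2α = 33.40°  →  valid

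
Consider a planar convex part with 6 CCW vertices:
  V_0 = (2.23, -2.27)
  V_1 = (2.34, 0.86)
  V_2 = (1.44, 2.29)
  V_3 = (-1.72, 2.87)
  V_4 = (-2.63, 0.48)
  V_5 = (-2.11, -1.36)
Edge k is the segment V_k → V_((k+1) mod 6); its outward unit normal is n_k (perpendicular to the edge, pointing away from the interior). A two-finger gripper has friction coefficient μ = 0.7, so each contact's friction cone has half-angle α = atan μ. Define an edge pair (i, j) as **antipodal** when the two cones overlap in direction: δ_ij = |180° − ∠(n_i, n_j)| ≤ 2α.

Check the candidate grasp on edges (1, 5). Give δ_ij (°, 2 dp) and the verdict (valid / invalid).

δ = 45.97°, valid

α = atan 0.7 = 34.99°;  2α = 69.98°
edge 1: e_1 = (-0.90, +1.43);  n_1 = (+0.8463, +0.5327)
edge 5: e_5 = (+4.34, -0.91);  n_5 = (-0.2052, -0.9787)
∠(n_1, n_5) = 134.03°
δ = |180° − 134.03°| = 45.97°
45.97° ≤ 2α = 69.98°  →  valid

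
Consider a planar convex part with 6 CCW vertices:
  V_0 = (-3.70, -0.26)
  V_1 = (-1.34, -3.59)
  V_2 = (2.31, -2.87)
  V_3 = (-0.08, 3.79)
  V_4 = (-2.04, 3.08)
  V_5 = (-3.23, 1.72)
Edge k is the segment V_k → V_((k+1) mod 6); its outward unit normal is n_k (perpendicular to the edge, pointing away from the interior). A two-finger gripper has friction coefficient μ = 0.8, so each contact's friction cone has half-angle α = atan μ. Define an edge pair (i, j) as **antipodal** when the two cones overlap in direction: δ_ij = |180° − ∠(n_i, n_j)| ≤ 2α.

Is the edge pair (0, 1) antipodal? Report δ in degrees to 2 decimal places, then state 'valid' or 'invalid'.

α = atan 0.8 = 38.66°;  2α = 77.32°
edge 0: e_0 = (+2.36, -3.33);  n_0 = (-0.8159, -0.5782)
edge 1: e_1 = (+3.65, +0.72);  n_1 = (+0.1935, -0.9811)
∠(n_0, n_1) = 65.83°
δ = |180° − 65.83°| = 114.17°
114.17° > 2α = 77.32°  →  invalid

δ = 114.17°, invalid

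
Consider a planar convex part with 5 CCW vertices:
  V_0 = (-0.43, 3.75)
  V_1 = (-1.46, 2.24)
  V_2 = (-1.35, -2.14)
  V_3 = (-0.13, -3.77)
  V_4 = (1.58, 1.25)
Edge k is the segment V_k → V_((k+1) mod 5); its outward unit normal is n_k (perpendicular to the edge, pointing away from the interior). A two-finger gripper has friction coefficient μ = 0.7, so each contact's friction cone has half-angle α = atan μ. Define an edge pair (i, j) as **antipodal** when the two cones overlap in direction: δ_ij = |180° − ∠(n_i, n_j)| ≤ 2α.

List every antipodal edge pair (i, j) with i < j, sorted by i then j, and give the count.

count = 5; pairs: (0,3), (1,3), (1,4), (2,3), (2,4)

α = atan 0.7 = 34.99°;  2α = 69.98°
n_0 = (-0.8261, +0.5635)
n_1 = (-0.9997, -0.0251)
n_2 = (-0.8006, -0.5992)
n_3 = (+0.9466, -0.3224)
n_4 = (+0.7793, +0.6266)
  (0,1): δ = 144.26°  ·
  (0,2): δ = 108.89°  ·
  (0,3): δ = 15.49°  ✓
  (0,4): δ = 73.10°  ·
  (1,2): δ = 144.63°  ·
  (1,3): δ = 20.25°  ✓
  (1,4): δ = 37.36°  ✓
  (2,3): δ = 55.62°  ✓
  (2,4): δ = 1.99°  ✓
  (3,4): δ = 122.39°  ·
antipodal pairs: 5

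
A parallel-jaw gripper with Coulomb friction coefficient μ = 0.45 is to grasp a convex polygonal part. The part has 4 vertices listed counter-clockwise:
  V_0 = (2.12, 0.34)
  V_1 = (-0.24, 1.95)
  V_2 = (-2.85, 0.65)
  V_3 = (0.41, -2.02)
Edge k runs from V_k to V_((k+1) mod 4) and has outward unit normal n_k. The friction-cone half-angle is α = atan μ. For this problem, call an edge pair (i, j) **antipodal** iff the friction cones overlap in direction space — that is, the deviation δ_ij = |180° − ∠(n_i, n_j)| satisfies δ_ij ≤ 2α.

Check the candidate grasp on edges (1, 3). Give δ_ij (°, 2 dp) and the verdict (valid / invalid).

δ = 27.60°, valid

α = atan 0.45 = 24.23°;  2α = 48.46°
edge 1: e_1 = (-2.61, -1.30);  n_1 = (-0.4458, +0.8951)
edge 3: e_3 = (+1.71, +2.36);  n_3 = (+0.8098, -0.5867)
∠(n_1, n_3) = 152.40°
δ = |180° − 152.40°| = 27.60°
27.60° ≤ 2α = 48.46°  →  valid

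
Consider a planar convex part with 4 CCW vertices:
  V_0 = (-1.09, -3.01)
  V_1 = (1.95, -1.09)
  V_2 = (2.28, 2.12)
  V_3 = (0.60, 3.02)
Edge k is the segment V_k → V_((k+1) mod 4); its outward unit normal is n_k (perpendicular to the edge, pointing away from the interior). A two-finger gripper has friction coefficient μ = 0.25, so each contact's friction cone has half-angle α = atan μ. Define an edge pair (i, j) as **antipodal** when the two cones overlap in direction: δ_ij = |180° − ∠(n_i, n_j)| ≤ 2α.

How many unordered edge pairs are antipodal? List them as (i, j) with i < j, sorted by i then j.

α = atan 0.25 = 14.04°;  2α = 28.07°
n_0 = (+0.5340, -0.8455)
n_1 = (+0.9948, -0.1023)
n_2 = (+0.4722, +0.8815)
n_3 = (-0.9629, +0.2699)
  (0,1): δ = 128.15°  ·
  (0,2): δ = 60.45°  ·
  (0,3): δ = 42.07°  ·
  (1,2): δ = 112.31°  ·
  (1,3): δ = 9.79°  ✓
  (2,3): δ = 77.48°  ·
antipodal pairs: 1

count = 1; pairs: (1,3)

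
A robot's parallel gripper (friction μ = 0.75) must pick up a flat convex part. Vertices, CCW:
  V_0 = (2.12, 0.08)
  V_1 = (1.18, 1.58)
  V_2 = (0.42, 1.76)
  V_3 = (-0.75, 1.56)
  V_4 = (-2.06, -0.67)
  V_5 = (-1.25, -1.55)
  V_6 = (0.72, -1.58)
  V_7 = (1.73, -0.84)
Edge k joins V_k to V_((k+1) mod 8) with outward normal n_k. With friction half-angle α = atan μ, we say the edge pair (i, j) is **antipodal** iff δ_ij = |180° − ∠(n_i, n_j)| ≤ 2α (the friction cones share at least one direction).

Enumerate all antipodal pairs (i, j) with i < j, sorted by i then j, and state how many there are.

count = 14; pairs: (0,3), (0,4), (0,5), (1,4), (1,5), (1,6), (2,4), (2,5), (2,6), (2,7), (3,5), (3,6), (3,7), (4,7)

α = atan 0.75 = 36.87°;  2α = 73.74°
n_0 = (+0.8474, +0.5310)
n_1 = (+0.2305, +0.9731)
n_2 = (-0.1685, +0.9857)
n_3 = (-0.8622, +0.5065)
n_4 = (-0.7358, -0.6772)
n_5 = (-0.0152, -0.9999)
n_6 = (+0.5910, -0.8067)
n_7 = (+0.9207, -0.3903)
  (0,1): δ = 135.40°  ·
  (0,2): δ = 112.37°  ·
  (0,3): δ = 62.51°  ✓
  (0,4): δ = 10.55°  ✓
  (0,5): δ = 57.05°  ✓
  (0,6): δ = 94.16°  ·
  (0,7): δ = 124.95°  ·
  (1,2): δ = 156.98°  ·
  (1,3): δ = 107.11°  ·
  (1,4): δ = 34.05°  ✓
  (1,5): δ = 12.45°  ✓
  (1,6): δ = 49.55°  ✓
  (1,7): δ = 80.35°  ·
  (2,3): δ = 130.13°  ·
  (2,4): δ = 57.07°  ✓
  (2,5): δ = 10.57°  ✓
  (2,6): δ = 26.53°  ✓
  (2,7): δ = 57.33°  ✓
  (3,4): δ = 106.94°  ·
  (3,5): δ = 60.44°  ✓
  (3,6): δ = 23.34°  ✓
  (3,7): δ = 7.46°  ✓
  (4,5): δ = 133.50°  ·
  (4,6): δ = 96.40°  ·
  (4,7): δ = 65.60°  ✓
  (5,6): δ = 142.90°  ·
  (5,7): δ = 112.10°  ·
  (6,7): δ = 149.20°  ·
antipodal pairs: 14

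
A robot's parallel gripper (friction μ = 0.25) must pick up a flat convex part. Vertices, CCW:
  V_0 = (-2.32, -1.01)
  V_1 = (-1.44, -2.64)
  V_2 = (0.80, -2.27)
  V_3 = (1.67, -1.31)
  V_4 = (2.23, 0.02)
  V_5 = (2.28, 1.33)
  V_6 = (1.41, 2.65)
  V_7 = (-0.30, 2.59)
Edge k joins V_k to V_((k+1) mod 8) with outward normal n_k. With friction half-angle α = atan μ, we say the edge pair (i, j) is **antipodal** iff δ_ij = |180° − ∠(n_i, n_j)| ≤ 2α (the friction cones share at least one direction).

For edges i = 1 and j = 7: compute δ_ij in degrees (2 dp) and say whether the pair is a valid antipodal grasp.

α = atan 0.25 = 14.04°;  2α = 28.07°
edge 1: e_1 = (+2.24, +0.37);  n_1 = (+0.1630, -0.9866)
edge 7: e_7 = (-2.02, -3.60);  n_7 = (-0.8721, +0.4893)
∠(n_1, n_7) = 128.68°
δ = |180° − 128.68°| = 51.32°
51.32° > 2α = 28.07°  →  invalid

δ = 51.32°, invalid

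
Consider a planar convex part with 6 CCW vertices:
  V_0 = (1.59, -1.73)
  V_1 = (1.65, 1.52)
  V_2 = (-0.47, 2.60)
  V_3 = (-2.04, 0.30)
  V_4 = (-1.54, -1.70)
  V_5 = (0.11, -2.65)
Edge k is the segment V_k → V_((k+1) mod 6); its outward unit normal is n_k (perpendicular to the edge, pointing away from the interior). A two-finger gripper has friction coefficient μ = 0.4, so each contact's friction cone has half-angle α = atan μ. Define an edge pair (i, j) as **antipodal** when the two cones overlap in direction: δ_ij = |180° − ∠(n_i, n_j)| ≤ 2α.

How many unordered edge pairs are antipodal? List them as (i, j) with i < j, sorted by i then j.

count = 4; pairs: (0,2), (0,3), (1,4), (2,5)

α = atan 0.4 = 21.80°;  2α = 43.60°
n_0 = (+0.9998, -0.0185)
n_1 = (+0.4539, +0.8910)
n_2 = (-0.8259, +0.5638)
n_3 = (-0.9701, -0.2425)
n_4 = (-0.4990, -0.8666)
n_5 = (+0.5279, -0.8493)
  (0,1): δ = 115.94°  ·
  (0,2): δ = 33.26°  ✓
  (0,3): δ = 15.09°  ✓
  (0,4): δ = 61.13°  ·
  (0,5): δ = 122.92°  ·
  (1,2): δ = 97.32°  ·
  (1,3): δ = 48.97°  ·
  (1,4): δ = 2.94°  ✓
  (1,5): δ = 58.86°  ·
  (2,3): δ = 131.65°  ·
  (2,4): δ = 85.61°  ·
  (2,5): δ = 23.82°  ✓
  (3,4): δ = 133.97°  ·
  (3,5): δ = 72.17°  ·
  (4,5): δ = 118.20°  ·
antipodal pairs: 4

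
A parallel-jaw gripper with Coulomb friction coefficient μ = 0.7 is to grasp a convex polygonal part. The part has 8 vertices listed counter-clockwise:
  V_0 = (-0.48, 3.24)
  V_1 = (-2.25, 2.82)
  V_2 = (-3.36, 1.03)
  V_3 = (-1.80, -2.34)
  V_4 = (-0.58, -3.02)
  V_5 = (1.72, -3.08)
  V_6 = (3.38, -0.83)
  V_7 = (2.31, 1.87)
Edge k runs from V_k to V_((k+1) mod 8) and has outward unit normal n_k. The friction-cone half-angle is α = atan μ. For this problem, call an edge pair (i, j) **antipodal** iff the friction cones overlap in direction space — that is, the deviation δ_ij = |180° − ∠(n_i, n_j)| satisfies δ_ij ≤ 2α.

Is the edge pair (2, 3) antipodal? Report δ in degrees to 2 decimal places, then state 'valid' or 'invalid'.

δ = 143.97°, invalid

α = atan 0.7 = 34.99°;  2α = 69.98°
edge 2: e_2 = (+1.56, -3.37);  n_2 = (-0.9075, -0.4201)
edge 3: e_3 = (+1.22, -0.68);  n_3 = (-0.4869, -0.8735)
∠(n_2, n_3) = 36.03°
δ = |180° − 36.03°| = 143.97°
143.97° > 2α = 69.98°  →  invalid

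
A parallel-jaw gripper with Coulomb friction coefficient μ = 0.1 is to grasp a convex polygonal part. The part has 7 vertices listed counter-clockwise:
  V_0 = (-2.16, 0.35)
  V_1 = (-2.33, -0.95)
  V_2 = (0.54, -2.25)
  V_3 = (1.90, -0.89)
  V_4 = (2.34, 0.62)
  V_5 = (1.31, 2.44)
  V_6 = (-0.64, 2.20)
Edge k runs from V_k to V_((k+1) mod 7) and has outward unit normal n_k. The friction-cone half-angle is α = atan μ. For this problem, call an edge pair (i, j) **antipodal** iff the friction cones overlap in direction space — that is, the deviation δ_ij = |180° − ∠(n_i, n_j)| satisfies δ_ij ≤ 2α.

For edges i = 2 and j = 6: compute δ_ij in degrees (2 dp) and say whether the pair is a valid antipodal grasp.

δ = 5.59°, valid

α = atan 0.1 = 5.71°;  2α = 11.42°
edge 2: e_2 = (+1.36, +1.36);  n_2 = (+0.7071, -0.7071)
edge 6: e_6 = (-1.52, -1.85);  n_6 = (-0.7727, +0.6348)
∠(n_2, n_6) = 174.41°
δ = |180° − 174.41°| = 5.59°
5.59° ≤ 2α = 11.42°  →  valid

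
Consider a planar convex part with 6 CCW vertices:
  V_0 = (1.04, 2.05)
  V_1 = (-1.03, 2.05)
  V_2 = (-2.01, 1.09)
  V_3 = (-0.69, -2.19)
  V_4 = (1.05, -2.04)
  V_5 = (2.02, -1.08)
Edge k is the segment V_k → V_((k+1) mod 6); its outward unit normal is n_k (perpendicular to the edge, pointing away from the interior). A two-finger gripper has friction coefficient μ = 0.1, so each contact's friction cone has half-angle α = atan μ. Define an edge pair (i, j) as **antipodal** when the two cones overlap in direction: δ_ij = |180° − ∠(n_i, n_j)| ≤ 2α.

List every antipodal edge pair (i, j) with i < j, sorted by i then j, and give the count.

count = 3; pairs: (0,3), (1,4), (2,5)

α = atan 0.1 = 5.71°;  2α = 11.42°
n_0 = (+0.0000, +1.0000)
n_1 = (-0.6998, +0.7144)
n_2 = (-0.9277, -0.3733)
n_3 = (+0.0859, -0.9963)
n_4 = (+0.7034, -0.7108)
n_5 = (+0.9543, +0.2988)
  (0,1): δ = 135.59°  ·
  (0,2): δ = 68.08°  ·
  (0,3): δ = 4.93°  ✓
  (0,4): δ = 44.70°  ·
  (0,5): δ = 107.39°  ·
  (1,2): δ = 112.49°  ·
  (1,3): δ = 39.48°  ·
  (1,4): δ = 0.29°  ✓
  (1,5): δ = 62.98°  ·
  (2,3): δ = 106.99°  ·
  (2,4): δ = 67.22°  ·
  (2,5): δ = 4.54°  ✓
  (3,4): δ = 140.22°  ·
  (3,5): δ = 77.54°  ·
  (4,5): δ = 117.32°  ·
antipodal pairs: 3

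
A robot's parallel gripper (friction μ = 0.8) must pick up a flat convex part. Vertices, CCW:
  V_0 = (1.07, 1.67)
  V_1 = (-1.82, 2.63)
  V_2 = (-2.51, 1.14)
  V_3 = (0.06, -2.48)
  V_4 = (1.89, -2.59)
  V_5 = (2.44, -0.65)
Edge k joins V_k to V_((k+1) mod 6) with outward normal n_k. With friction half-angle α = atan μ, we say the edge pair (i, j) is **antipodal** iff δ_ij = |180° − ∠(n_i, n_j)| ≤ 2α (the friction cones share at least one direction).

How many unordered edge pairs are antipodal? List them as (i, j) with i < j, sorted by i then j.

α = atan 0.8 = 38.66°;  2α = 77.32°
n_0 = (+0.3152, +0.9490)
n_1 = (-0.9074, +0.4202)
n_2 = (-0.8154, -0.5789)
n_3 = (-0.0600, -0.9982)
n_4 = (+0.9621, -0.2728)
n_5 = (+0.8611, +0.5085)
  (0,1): δ = 96.47°  ·
  (0,2): δ = 36.25°  ✓
  (0,3): δ = 14.94°  ✓
  (0,4): δ = 92.55°  ·
  (0,5): δ = 138.94°  ·
  (1,2): δ = 119.78°  ·
  (1,3): δ = 68.59°  ✓
  (1,4): δ = 9.02°  ✓
  (1,5): δ = 55.41°  ✓
  (2,3): δ = 128.81°  ·
  (2,4): δ = 51.20°  ✓
  (2,5): δ = 4.81°  ✓
  (3,4): δ = 102.39°  ·
  (3,5): δ = 56.00°  ✓
  (4,5): δ = 133.61°  ·
antipodal pairs: 8

count = 8; pairs: (0,2), (0,3), (1,3), (1,4), (1,5), (2,4), (2,5), (3,5)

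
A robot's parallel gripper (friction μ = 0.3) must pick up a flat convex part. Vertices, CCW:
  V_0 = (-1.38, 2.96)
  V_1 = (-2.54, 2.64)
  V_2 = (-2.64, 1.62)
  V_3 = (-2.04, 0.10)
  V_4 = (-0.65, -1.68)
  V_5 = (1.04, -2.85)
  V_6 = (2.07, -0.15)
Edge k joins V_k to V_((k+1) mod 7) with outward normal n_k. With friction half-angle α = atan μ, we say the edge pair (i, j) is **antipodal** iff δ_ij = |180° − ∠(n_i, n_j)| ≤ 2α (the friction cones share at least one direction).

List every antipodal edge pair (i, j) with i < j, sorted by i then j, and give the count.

count = 4; pairs: (1,5), (2,6), (3,6), (4,6)

α = atan 0.3 = 16.70°;  2α = 33.40°
n_0 = (-0.2659, +0.9640)
n_1 = (-0.9952, +0.0976)
n_2 = (-0.9302, -0.3672)
n_3 = (-0.7882, -0.6155)
n_4 = (-0.5692, -0.8222)
n_5 = (+0.9343, -0.3564)
n_6 = (+0.6696, +0.7428)
  (0,1): δ = 111.02°  ·
  (0,2): δ = 83.88°  ·
  (0,3): δ = 67.44°  ·
  (0,4): δ = 50.12°  ·
  (0,5): δ = 53.70°  ·
  (0,6): δ = 122.54°  ·
  (1,2): δ = 152.86°  ·
  (1,3): δ = 136.41°  ·
  (1,4): δ = 119.10°  ·
  (1,5): δ = 15.28°  ✓
  (1,6): δ = 53.57°  ·
  (2,3): δ = 163.55°  ·
  (2,4): δ = 146.24°  ·
  (2,5): δ = 42.42°  ·
  (2,6): δ = 26.43°  ✓
  (3,4): δ = 162.68°  ·
  (3,5): δ = 58.87°  ·
  (3,6): δ = 9.98°  ✓
  (4,5): δ = 76.19°  ·
  (4,6): δ = 7.34°  ✓
  (5,6): δ = 111.15°  ·
antipodal pairs: 4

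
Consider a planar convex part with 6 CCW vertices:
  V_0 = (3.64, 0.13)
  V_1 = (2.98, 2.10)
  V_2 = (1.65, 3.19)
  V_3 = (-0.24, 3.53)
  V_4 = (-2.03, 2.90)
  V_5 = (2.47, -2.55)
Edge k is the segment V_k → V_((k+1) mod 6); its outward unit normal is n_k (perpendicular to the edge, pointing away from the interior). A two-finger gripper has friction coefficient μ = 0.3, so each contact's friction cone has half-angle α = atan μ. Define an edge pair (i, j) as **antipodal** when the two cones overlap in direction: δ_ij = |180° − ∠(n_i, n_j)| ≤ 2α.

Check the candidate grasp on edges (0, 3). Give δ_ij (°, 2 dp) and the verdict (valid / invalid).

δ = 89.13°, invalid

α = atan 0.3 = 16.70°;  2α = 33.40°
edge 0: e_0 = (-0.66, +1.97);  n_0 = (+0.9482, +0.3177)
edge 3: e_3 = (-1.79, -0.63);  n_3 = (-0.3320, +0.9433)
∠(n_0, n_3) = 90.87°
δ = |180° − 90.87°| = 89.13°
89.13° > 2α = 33.40°  →  invalid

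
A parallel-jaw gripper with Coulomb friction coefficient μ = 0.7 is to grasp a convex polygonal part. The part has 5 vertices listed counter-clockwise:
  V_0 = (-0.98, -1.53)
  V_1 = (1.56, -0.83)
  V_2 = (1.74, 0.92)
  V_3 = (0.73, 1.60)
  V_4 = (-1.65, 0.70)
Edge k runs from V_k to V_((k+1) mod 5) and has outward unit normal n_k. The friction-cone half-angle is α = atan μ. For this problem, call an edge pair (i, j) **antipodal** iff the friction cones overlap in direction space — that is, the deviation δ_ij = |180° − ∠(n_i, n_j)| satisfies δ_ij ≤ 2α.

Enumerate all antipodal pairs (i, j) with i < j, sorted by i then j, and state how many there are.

count = 5; pairs: (0,2), (0,3), (1,3), (1,4), (2,4)

α = atan 0.7 = 34.99°;  2α = 69.98°
n_0 = (+0.2657, -0.9641)
n_1 = (+0.9948, -0.1023)
n_2 = (+0.5585, +0.8295)
n_3 = (-0.3537, +0.9354)
n_4 = (-0.9577, -0.2877)
  (0,1): δ = 111.28°  ·
  (0,2): δ = 49.36°  ✓
  (0,3): δ = 5.31°  ✓
  (0,4): δ = 91.32°  ·
  (1,2): δ = 118.08°  ·
  (1,3): δ = 63.41°  ✓
  (1,4): δ = 22.60°  ✓
  (2,3): δ = 125.33°  ·
  (2,4): δ = 39.33°  ✓
  (3,4): δ = 93.99°  ·
antipodal pairs: 5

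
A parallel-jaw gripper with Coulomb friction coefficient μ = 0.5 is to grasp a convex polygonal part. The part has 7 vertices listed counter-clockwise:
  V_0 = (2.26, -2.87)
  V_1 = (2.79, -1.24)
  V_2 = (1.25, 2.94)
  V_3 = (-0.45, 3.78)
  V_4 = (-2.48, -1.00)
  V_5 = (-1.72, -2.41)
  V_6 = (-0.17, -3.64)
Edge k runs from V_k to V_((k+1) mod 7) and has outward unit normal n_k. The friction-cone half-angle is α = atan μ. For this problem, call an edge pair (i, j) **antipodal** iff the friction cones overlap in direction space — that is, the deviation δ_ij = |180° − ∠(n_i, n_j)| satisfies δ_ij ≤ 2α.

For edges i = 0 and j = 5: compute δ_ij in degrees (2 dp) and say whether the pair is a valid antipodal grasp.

δ = 69.58°, invalid

α = atan 0.5 = 26.57°;  2α = 53.13°
edge 0: e_0 = (+0.53, +1.63);  n_0 = (+0.9510, -0.3092)
edge 5: e_5 = (+1.55, -1.23);  n_5 = (-0.6216, -0.7833)
∠(n_0, n_5) = 110.42°
δ = |180° − 110.42°| = 69.58°
69.58° > 2α = 53.13°  →  invalid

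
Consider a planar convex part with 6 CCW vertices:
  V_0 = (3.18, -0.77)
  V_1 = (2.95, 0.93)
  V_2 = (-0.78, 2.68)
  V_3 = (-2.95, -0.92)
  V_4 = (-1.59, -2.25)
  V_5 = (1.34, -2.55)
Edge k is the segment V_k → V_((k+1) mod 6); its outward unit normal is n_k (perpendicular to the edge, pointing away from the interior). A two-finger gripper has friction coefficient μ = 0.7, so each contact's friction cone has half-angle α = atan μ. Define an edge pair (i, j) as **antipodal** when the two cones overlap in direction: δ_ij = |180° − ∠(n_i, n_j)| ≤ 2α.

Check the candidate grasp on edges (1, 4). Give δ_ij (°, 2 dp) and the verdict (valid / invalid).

α = atan 0.7 = 34.99°;  2α = 69.98°
edge 1: e_1 = (-3.73, +1.75);  n_1 = (+0.4247, +0.9053)
edge 4: e_4 = (+2.93, -0.30);  n_4 = (-0.1019, -0.9948)
∠(n_1, n_4) = 160.71°
δ = |180° − 160.71°| = 19.29°
19.29° ≤ 2α = 69.98°  →  valid

δ = 19.29°, valid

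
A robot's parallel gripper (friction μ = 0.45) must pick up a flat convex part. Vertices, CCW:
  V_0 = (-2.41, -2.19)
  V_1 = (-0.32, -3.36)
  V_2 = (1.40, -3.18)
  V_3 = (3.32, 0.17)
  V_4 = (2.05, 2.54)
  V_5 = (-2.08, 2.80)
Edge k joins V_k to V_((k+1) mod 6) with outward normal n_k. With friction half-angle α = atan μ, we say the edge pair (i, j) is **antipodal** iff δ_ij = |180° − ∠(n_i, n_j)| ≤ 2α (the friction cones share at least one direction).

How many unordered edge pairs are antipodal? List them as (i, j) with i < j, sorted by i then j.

α = atan 0.45 = 24.23°;  2α = 48.46°
n_0 = (-0.4885, -0.8726)
n_1 = (+0.1041, -0.9946)
n_2 = (+0.8676, -0.4973)
n_3 = (+0.8814, +0.4723)
n_4 = (+0.0628, +0.9980)
n_5 = (-0.9978, +0.0660)
  (0,1): δ = 144.79°  ·
  (0,2): δ = 90.58°  ·
  (0,3): δ = 32.57°  ✓
  (0,4): δ = 25.64°  ✓
  (0,5): δ = 115.46°  ·
  (1,2): δ = 125.79°  ·
  (1,3): δ = 67.79°  ·
  (1,4): δ = 9.58°  ✓
  (1,5): δ = 80.24°  ·
  (2,3): δ = 122.00°  ·
  (2,4): δ = 63.78°  ·
  (2,5): δ = 26.03°  ✓
  (3,4): δ = 121.79°  ·
  (3,5): δ = 31.97°  ✓
  (4,5): δ = 90.18°  ·
antipodal pairs: 5

count = 5; pairs: (0,3), (0,4), (1,4), (2,5), (3,5)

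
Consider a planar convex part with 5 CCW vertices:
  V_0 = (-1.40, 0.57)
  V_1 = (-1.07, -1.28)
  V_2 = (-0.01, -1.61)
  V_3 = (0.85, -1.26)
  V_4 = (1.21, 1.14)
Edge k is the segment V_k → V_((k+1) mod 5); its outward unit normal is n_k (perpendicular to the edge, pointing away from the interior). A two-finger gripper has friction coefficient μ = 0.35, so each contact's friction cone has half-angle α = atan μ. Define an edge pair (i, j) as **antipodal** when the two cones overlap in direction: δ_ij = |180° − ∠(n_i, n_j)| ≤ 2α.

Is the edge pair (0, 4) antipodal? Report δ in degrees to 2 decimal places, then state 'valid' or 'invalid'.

α = atan 0.35 = 19.29°;  2α = 38.58°
edge 0: e_0 = (+0.33, -1.85);  n_0 = (-0.9845, -0.1756)
edge 4: e_4 = (-2.61, -0.57);  n_4 = (-0.2134, +0.9770)
∠(n_0, n_4) = 87.79°
δ = |180° − 87.79°| = 92.21°
92.21° > 2α = 38.58°  →  invalid

δ = 92.21°, invalid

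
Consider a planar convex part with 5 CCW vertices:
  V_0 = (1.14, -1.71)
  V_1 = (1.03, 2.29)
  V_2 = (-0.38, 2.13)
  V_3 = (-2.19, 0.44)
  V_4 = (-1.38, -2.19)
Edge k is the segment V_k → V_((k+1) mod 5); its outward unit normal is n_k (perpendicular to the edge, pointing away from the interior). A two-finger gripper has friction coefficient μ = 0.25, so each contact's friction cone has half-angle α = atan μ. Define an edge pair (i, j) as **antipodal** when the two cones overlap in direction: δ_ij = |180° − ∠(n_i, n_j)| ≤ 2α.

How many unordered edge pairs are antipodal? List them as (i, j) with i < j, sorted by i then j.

α = atan 0.25 = 14.04°;  2α = 28.07°
n_0 = (+0.9996, +0.0275)
n_1 = (-0.1128, +0.9936)
n_2 = (-0.6825, +0.7309)
n_3 = (-0.9557, -0.2943)
n_4 = (+0.1871, -0.9823)
  (0,1): δ = 85.10°  ·
  (0,2): δ = 48.54°  ·
  (0,3): δ = 15.54°  ✓
  (0,4): δ = 99.21°  ·
  (1,2): δ = 143.44°  ·
  (1,3): δ = 79.36°  ·
  (1,4): δ = 4.31°  ✓
  (2,3): δ = 115.92°  ·
  (2,4): δ = 32.25°  ·
  (3,4): δ = 96.33°  ·
antipodal pairs: 2

count = 2; pairs: (0,3), (1,4)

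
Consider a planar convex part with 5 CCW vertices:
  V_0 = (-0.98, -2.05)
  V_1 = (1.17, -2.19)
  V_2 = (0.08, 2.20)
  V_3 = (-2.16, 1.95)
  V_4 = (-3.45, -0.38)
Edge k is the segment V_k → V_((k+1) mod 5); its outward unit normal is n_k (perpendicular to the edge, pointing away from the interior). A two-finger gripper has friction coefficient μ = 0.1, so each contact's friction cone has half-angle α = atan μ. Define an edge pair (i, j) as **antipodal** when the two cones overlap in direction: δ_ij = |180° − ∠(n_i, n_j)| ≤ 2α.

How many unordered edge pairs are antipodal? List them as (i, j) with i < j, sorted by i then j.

count = 1; pairs: (0,2)

α = atan 0.1 = 5.71°;  2α = 11.42°
n_0 = (-0.0650, -0.9979)
n_1 = (+0.9705, +0.2410)
n_2 = (-0.1109, +0.9938)
n_3 = (-0.8749, +0.4844)
n_4 = (-0.5601, -0.8284)
  (0,1): δ = 72.33°  ·
  (0,2): δ = 10.09°  ✓
  (0,3): δ = 64.75°  ·
  (0,4): δ = 149.66°  ·
  (1,2): δ = 97.58°  ·
  (1,3): δ = 42.92°  ·
  (1,4): δ = 41.99°  ·
  (2,3): δ = 125.34°  ·
  (2,4): δ = 40.43°  ·
  (3,4): δ = 95.09°  ·
antipodal pairs: 1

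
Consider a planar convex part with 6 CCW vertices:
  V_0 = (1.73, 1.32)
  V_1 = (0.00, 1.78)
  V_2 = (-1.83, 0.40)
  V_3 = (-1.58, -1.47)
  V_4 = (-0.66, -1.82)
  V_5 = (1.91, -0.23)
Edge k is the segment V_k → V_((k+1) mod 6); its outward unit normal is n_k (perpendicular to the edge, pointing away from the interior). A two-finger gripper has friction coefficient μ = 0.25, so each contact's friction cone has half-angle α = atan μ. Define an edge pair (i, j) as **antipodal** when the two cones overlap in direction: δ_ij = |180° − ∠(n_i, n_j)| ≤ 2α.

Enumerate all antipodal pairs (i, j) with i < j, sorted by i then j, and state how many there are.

α = atan 0.25 = 14.04°;  2α = 28.07°
n_0 = (+0.2570, +0.9664)
n_1 = (-0.6021, +0.7984)
n_2 = (-0.9912, -0.1325)
n_3 = (-0.3556, -0.9346)
n_4 = (+0.5261, -0.8504)
n_5 = (+0.9933, +0.1154)
  (0,1): δ = 128.09°  ·
  (0,2): δ = 67.50°  ·
  (0,3): δ = 5.94°  ✓
  (0,4): δ = 46.63°  ·
  (0,5): δ = 111.51°  ·
  (1,2): δ = 119.41°  ·
  (1,3): δ = 57.85°  ·
  (1,4): δ = 5.28°  ✓
  (1,5): δ = 59.60°  ·
  (2,3): δ = 118.44°  ·
  (2,4): δ = 65.87°  ·
  (2,5): δ = 0.99°  ✓
  (3,4): δ = 127.43°  ·
  (3,5): δ = 62.55°  ·
  (4,5): δ = 115.12°  ·
antipodal pairs: 3

count = 3; pairs: (0,3), (1,4), (2,5)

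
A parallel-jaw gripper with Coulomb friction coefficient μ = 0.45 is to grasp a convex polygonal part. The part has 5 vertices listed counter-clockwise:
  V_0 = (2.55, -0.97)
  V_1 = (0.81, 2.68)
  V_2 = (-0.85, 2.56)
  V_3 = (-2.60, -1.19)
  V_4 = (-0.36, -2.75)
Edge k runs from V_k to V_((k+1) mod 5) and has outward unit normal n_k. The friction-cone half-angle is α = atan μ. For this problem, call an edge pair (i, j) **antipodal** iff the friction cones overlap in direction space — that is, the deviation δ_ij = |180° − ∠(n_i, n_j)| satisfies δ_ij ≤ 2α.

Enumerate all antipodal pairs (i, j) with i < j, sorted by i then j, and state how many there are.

α = atan 0.45 = 24.23°;  2α = 48.46°
n_0 = (+0.9027, +0.4303)
n_1 = (-0.0721, +0.9974)
n_2 = (-0.9062, +0.4229)
n_3 = (-0.5715, -0.8206)
n_4 = (+0.5218, -0.8531)
  (0,1): δ = 111.35°  ·
  (0,2): δ = 50.50°  ·
  (0,3): δ = 29.66°  ✓
  (0,4): δ = 95.97°  ·
  (1,2): δ = 119.15°  ·
  (1,3): δ = 38.99°  ✓
  (1,4): δ = 27.32°  ✓
  (2,3): δ = 99.84°  ·
  (2,4): δ = 33.53°  ✓
  (3,4): δ = 113.69°  ·
antipodal pairs: 4

count = 4; pairs: (0,3), (1,3), (1,4), (2,4)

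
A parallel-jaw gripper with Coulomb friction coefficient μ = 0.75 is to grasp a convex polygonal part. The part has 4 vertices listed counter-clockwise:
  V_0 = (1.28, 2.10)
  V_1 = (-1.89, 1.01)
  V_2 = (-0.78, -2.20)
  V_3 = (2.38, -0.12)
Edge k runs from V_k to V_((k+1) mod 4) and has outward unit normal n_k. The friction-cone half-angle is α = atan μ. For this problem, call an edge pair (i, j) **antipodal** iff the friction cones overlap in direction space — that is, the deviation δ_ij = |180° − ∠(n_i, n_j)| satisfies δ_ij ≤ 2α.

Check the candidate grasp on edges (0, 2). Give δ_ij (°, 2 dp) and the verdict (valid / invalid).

δ = 14.38°, valid

α = atan 0.75 = 36.87°;  2α = 73.74°
edge 0: e_0 = (-3.17, -1.09);  n_0 = (-0.3252, +0.9457)
edge 2: e_2 = (+3.16, +2.08);  n_2 = (+0.5498, -0.8353)
∠(n_0, n_2) = 165.62°
δ = |180° − 165.62°| = 14.38°
14.38° ≤ 2α = 73.74°  →  valid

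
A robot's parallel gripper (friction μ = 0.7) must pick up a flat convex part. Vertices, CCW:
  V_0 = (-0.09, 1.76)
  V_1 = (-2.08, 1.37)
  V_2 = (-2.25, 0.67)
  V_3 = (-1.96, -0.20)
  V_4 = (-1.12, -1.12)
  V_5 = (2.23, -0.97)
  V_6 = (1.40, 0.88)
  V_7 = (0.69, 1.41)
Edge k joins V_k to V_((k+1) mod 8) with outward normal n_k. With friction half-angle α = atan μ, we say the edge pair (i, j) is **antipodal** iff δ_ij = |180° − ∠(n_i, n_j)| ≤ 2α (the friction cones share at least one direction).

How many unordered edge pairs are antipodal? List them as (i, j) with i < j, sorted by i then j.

α = atan 0.7 = 34.99°;  2α = 69.98°
n_0 = (-0.1923, +0.9813)
n_1 = (-0.9718, +0.2360)
n_2 = (-0.9487, -0.3162)
n_3 = (-0.7385, -0.6743)
n_4 = (+0.0447, -0.9990)
n_5 = (+0.9124, +0.4093)
n_6 = (+0.5982, +0.8014)
n_7 = (+0.4094, +0.9124)
  (0,1): δ = 114.74°  ·
  (0,2): δ = 82.65°  ·
  (0,3): δ = 58.69°  ✓
  (0,4): δ = 8.52°  ✓
  (0,5): δ = 103.08°  ·
  (0,6): δ = 132.17°  ·
  (0,7): δ = 144.75°  ·
  (1,2): δ = 147.91°  ·
  (1,3): δ = 123.95°  ·
  (1,4): δ = 73.79°  ·
  (1,5): δ = 37.81°  ✓
  (1,6): δ = 66.91°  ✓
  (1,7): δ = 79.48°  ·
  (2,3): δ = 156.04°  ·
  (2,4): δ = 105.87°  ·
  (2,5): δ = 5.73°  ✓
  (2,6): δ = 34.82°  ✓
  (2,7): δ = 47.40°  ✓
  (3,4): δ = 129.83°  ·
  (3,5): δ = 18.23°  ✓
  (3,6): δ = 10.86°  ✓
  (3,7): δ = 23.44°  ✓
  (4,5): δ = 68.40°  ✓
  (4,6): δ = 39.30°  ✓
  (4,7): δ = 26.73°  ✓
  (5,6): δ = 150.90°  ·
  (5,7): δ = 138.33°  ·
  (6,7): δ = 167.43°  ·
antipodal pairs: 13

count = 13; pairs: (0,3), (0,4), (1,5), (1,6), (2,5), (2,6), (2,7), (3,5), (3,6), (3,7), (4,5), (4,6), (4,7)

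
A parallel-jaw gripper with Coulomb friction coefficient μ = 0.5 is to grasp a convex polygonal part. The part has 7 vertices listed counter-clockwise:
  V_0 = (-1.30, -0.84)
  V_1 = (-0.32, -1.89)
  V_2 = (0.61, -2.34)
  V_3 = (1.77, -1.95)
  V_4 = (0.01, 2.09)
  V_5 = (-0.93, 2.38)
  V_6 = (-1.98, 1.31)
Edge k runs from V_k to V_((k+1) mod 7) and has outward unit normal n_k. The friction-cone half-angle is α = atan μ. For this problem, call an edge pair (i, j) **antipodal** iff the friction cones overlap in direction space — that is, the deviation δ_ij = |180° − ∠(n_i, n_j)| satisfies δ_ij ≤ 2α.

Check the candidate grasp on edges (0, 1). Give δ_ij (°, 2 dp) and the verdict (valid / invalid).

δ = 158.85°, invalid

α = atan 0.5 = 26.57°;  2α = 53.13°
edge 0: e_0 = (+0.98, -1.05);  n_0 = (-0.7311, -0.6823)
edge 1: e_1 = (+0.93, -0.45);  n_1 = (-0.4356, -0.9002)
∠(n_0, n_1) = 21.15°
δ = |180° − 21.15°| = 158.85°
158.85° > 2α = 53.13°  →  invalid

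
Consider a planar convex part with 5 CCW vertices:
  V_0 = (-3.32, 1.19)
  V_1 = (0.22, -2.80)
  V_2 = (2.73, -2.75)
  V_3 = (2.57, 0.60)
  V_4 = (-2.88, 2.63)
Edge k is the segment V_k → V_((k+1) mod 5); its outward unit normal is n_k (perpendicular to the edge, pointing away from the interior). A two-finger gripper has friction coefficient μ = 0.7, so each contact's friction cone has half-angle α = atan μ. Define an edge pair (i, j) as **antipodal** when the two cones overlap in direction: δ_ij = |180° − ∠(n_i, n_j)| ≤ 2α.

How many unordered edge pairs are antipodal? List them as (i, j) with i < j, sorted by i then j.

count = 4; pairs: (0,2), (0,3), (1,3), (2,4)

α = atan 0.7 = 34.99°;  2α = 69.98°
n_0 = (-0.7480, -0.6637)
n_1 = (+0.0199, -0.9998)
n_2 = (+0.9989, +0.0477)
n_3 = (+0.3490, +0.9371)
n_4 = (-0.9564, +0.2922)
  (0,1): δ = 130.44°  ·
  (0,2): δ = 38.85°  ✓
  (0,3): δ = 27.99°  ✓
  (0,4): δ = 121.43°  ·
  (1,2): δ = 88.41°  ·
  (1,3): δ = 21.57°  ✓
  (1,4): δ = 71.87°  ·
  (2,3): δ = 113.16°  ·
  (2,4): δ = 19.73°  ✓
  (3,4): δ = 86.56°  ·
antipodal pairs: 4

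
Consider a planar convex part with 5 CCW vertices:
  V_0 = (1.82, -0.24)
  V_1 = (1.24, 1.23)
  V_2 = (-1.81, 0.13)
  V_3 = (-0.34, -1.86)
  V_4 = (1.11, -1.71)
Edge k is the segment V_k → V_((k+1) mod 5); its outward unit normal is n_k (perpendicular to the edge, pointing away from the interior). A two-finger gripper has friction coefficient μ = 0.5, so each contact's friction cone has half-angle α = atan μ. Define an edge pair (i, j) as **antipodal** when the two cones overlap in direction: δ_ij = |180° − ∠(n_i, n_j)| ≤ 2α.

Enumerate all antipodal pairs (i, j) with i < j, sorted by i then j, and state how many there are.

α = atan 0.5 = 26.57°;  2α = 53.13°
n_0 = (+0.9302, +0.3670)
n_1 = (-0.3393, +0.9407)
n_2 = (-0.8043, -0.5942)
n_3 = (+0.1029, -0.9947)
n_4 = (+0.9005, -0.4349)
  (0,1): δ = 91.70°  ·
  (0,2): δ = 14.92°  ✓
  (0,3): δ = 74.37°  ·
  (0,4): δ = 132.69°  ·
  (1,2): δ = 73.38°  ·
  (1,3): δ = 13.93°  ✓
  (1,4): δ = 44.39°  ✓
  (2,3): δ = 120.55°  ·
  (2,4): δ = 62.23°  ·
  (3,4): δ = 121.69°  ·
antipodal pairs: 3

count = 3; pairs: (0,2), (1,3), (1,4)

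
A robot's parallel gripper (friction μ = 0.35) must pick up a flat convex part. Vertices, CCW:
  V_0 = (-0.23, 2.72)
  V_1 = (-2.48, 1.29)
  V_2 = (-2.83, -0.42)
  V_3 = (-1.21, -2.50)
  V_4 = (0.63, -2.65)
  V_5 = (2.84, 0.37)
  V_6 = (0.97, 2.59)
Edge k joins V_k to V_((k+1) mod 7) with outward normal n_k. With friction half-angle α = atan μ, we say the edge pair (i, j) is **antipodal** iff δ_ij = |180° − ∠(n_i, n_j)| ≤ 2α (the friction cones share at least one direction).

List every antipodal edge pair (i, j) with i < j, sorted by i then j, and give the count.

count = 5; pairs: (0,3), (0,4), (1,4), (2,5), (3,6)

α = atan 0.35 = 19.29°;  2α = 38.58°
n_0 = (-0.5364, +0.8440)
n_1 = (-0.9797, +0.2005)
n_2 = (-0.7889, -0.6145)
n_3 = (-0.0813, -0.9967)
n_4 = (+0.8070, -0.5906)
n_5 = (+0.7648, +0.6442)
n_6 = (+0.1077, +0.9942)
  (0,1): δ = 134.01°  ·
  (0,2): δ = 84.53°  ·
  (0,3): δ = 37.10°  ✓
  (0,4): δ = 21.37°  ✓
  (0,5): δ = 97.67°  ·
  (0,6): δ = 141.38°  ·
  (1,2): δ = 130.52°  ·
  (1,3): δ = 83.09°  ·
  (1,4): δ = 24.63°  ✓
  (1,5): δ = 51.68°  ·
  (1,6): δ = 95.38°  ·
  (2,3): δ = 132.57°  ·
  (2,4): δ = 74.11°  ·
  (2,5): δ = 2.20°  ✓
  (2,6): δ = 45.90°  ·
  (3,4): δ = 121.54°  ·
  (3,5): δ = 45.23°  ·
  (3,6): δ = 1.52°  ✓
  (4,5): δ = 103.69°  ·
  (4,6): δ = 59.99°  ·
  (5,6): δ = 136.29°  ·
antipodal pairs: 5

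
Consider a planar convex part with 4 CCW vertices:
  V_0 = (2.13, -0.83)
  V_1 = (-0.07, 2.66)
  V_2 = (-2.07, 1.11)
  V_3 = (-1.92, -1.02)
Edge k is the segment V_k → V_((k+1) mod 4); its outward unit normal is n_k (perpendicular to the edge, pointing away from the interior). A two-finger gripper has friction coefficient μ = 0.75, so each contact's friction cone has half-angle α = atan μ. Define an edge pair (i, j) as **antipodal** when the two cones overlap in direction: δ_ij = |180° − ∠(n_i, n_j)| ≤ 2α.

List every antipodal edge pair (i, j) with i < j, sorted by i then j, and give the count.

α = atan 0.75 = 36.87°;  2α = 73.74°
n_0 = (+0.8459, +0.5333)
n_1 = (-0.6126, +0.7904)
n_2 = (-0.9975, -0.0702)
n_3 = (+0.0469, -0.9989)
  (0,1): δ = 84.45°  ·
  (0,2): δ = 28.20°  ✓
  (0,3): δ = 60.46°  ✓
  (1,2): δ = 123.75°  ·
  (1,3): δ = 35.09°  ✓
  (2,3): δ = 91.34°  ·
antipodal pairs: 3

count = 3; pairs: (0,2), (0,3), (1,3)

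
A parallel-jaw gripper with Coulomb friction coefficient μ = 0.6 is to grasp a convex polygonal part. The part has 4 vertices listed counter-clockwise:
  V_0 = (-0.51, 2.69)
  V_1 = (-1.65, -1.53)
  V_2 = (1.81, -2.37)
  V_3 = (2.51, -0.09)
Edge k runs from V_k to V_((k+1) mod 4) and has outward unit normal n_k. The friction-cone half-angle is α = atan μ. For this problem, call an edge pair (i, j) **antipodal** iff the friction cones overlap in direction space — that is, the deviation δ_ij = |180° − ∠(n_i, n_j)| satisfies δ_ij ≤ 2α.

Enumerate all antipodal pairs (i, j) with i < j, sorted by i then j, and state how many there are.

α = atan 0.6 = 30.96°;  2α = 61.93°
n_0 = (-0.9654, +0.2608)
n_1 = (-0.2359, -0.9718)
n_2 = (+0.9560, -0.2935)
n_3 = (+0.6773, +0.7357)
  (0,1): δ = 88.53°  ·
  (0,2): δ = 1.95°  ✓
  (0,3): δ = 62.49°  ·
  (1,2): δ = 93.42°  ·
  (1,3): δ = 28.98°  ✓
  (2,3): δ = 115.56°  ·
antipodal pairs: 2

count = 2; pairs: (0,2), (1,3)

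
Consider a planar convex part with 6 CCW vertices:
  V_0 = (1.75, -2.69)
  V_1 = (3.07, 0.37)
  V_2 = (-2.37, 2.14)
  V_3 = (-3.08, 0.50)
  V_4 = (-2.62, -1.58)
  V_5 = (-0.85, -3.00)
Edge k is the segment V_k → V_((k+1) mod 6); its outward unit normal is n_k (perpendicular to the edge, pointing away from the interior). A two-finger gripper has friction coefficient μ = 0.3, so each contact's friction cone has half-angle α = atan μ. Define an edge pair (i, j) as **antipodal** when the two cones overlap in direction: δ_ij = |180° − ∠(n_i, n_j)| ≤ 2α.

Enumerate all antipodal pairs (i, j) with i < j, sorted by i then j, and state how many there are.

α = atan 0.3 = 16.70°;  2α = 33.40°
n_0 = (+0.9182, -0.3961)
n_1 = (+0.3094, +0.9509)
n_2 = (-0.9177, +0.3973)
n_3 = (-0.9764, -0.2159)
n_4 = (-0.6258, -0.7800)
n_5 = (+0.1184, -0.9930)
  (0,1): δ = 84.69°  ·
  (0,2): δ = 0.08°  ✓
  (0,3): δ = 35.80°  ·
  (0,4): δ = 74.60°  ·
  (0,5): δ = 120.13°  ·
  (1,2): δ = 95.39°  ·
  (1,3): δ = 59.51°  ·
  (1,4): δ = 20.72°  ✓
  (1,5): δ = 24.82°  ✓
  (2,3): δ = 144.12°  ·
  (2,4): δ = 105.33°  ·
  (2,5): δ = 59.79°  ·
  (3,4): δ = 141.21°  ·
  (3,5): δ = 95.67°  ·
  (4,5): δ = 134.46°  ·
antipodal pairs: 3

count = 3; pairs: (0,2), (1,4), (1,5)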